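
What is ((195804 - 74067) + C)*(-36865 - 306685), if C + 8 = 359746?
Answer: -165410736250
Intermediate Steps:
C = 359738 (C = -8 + 359746 = 359738)
((195804 - 74067) + C)*(-36865 - 306685) = ((195804 - 74067) + 359738)*(-36865 - 306685) = (121737 + 359738)*(-343550) = 481475*(-343550) = -165410736250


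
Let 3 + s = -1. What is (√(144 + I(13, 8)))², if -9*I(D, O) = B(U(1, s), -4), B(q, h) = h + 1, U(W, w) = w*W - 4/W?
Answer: 433/3 ≈ 144.33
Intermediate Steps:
s = -4 (s = -3 - 1 = -4)
U(W, w) = -4/W + W*w (U(W, w) = W*w - 4/W = -4/W + W*w)
B(q, h) = 1 + h
I(D, O) = ⅓ (I(D, O) = -(1 - 4)/9 = -⅑*(-3) = ⅓)
(√(144 + I(13, 8)))² = (√(144 + ⅓))² = (√(433/3))² = (√1299/3)² = 433/3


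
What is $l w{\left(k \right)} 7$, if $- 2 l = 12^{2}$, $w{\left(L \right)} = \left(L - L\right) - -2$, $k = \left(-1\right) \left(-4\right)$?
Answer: $-1008$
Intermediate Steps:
$k = 4$
$w{\left(L \right)} = 2$ ($w{\left(L \right)} = 0 + 2 = 2$)
$l = -72$ ($l = - \frac{12^{2}}{2} = \left(- \frac{1}{2}\right) 144 = -72$)
$l w{\left(k \right)} 7 = \left(-72\right) 2 \cdot 7 = \left(-144\right) 7 = -1008$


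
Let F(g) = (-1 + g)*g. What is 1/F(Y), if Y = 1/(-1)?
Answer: ½ ≈ 0.50000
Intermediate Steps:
Y = -1
F(g) = g*(-1 + g)
1/F(Y) = 1/(-(-1 - 1)) = 1/(-1*(-2)) = 1/2 = ½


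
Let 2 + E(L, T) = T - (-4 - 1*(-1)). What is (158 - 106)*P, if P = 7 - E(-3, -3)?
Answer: 468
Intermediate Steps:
E(L, T) = 1 + T (E(L, T) = -2 + (T - (-4 - 1*(-1))) = -2 + (T - (-4 + 1)) = -2 + (T - 1*(-3)) = -2 + (T + 3) = -2 + (3 + T) = 1 + T)
P = 9 (P = 7 - (1 - 3) = 7 - 1*(-2) = 7 + 2 = 9)
(158 - 106)*P = (158 - 106)*9 = 52*9 = 468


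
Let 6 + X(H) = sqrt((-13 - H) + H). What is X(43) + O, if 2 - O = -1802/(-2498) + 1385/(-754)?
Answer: -2716473/941746 + I*sqrt(13) ≈ -2.8845 + 3.6056*I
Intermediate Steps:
X(H) = -6 + I*sqrt(13) (X(H) = -6 + sqrt((-13 - H) + H) = -6 + sqrt(-13) = -6 + I*sqrt(13))
O = 2934003/941746 (O = 2 - (-1802/(-2498) + 1385/(-754)) = 2 - (-1802*(-1/2498) + 1385*(-1/754)) = 2 - (901/1249 - 1385/754) = 2 - 1*(-1050511/941746) = 2 + 1050511/941746 = 2934003/941746 ≈ 3.1155)
X(43) + O = (-6 + I*sqrt(13)) + 2934003/941746 = -2716473/941746 + I*sqrt(13)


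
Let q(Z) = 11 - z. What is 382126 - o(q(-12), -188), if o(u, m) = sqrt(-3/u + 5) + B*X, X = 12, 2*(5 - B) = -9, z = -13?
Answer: 382012 - sqrt(78)/4 ≈ 3.8201e+5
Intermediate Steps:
B = 19/2 (B = 5 - 1/2*(-9) = 5 + 9/2 = 19/2 ≈ 9.5000)
q(Z) = 24 (q(Z) = 11 - 1*(-13) = 11 + 13 = 24)
o(u, m) = 114 + sqrt(5 - 3/u) (o(u, m) = sqrt(-3/u + 5) + (19/2)*12 = sqrt(5 - 3/u) + 114 = 114 + sqrt(5 - 3/u))
382126 - o(q(-12), -188) = 382126 - (114 + sqrt(5 - 3/24)) = 382126 - (114 + sqrt(5 - 3*1/24)) = 382126 - (114 + sqrt(5 - 1/8)) = 382126 - (114 + sqrt(39/8)) = 382126 - (114 + sqrt(78)/4) = 382126 + (-114 - sqrt(78)/4) = 382012 - sqrt(78)/4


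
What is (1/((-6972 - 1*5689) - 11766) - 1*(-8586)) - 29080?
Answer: -500606939/24427 ≈ -20494.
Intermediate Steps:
(1/((-6972 - 1*5689) - 11766) - 1*(-8586)) - 29080 = (1/((-6972 - 5689) - 11766) + 8586) - 29080 = (1/(-12661 - 11766) + 8586) - 29080 = (1/(-24427) + 8586) - 29080 = (-1/24427 + 8586) - 29080 = 209730221/24427 - 29080 = -500606939/24427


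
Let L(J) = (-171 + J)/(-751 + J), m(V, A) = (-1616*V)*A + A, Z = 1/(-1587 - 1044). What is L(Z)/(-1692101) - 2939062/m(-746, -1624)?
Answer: 350912689056261561/233773793740220101972 ≈ 0.0015011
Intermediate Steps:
Z = -1/2631 (Z = 1/(-2631) = -1/2631 ≈ -0.00038008)
m(V, A) = A - 1616*A*V (m(V, A) = -1616*A*V + A = A - 1616*A*V)
L(J) = (-171 + J)/(-751 + J)
L(Z)/(-1692101) - 2939062/m(-746, -1624) = ((-171 - 1/2631)/(-751 - 1/2631))/(-1692101) - 2939062*(-1/(1624*(1 - 1616*(-746)))) = (-449902/2631/(-1975882/2631))*(-1/1692101) - 2939062*(-1/(1624*(1 + 1205536))) = -2631/1975882*(-449902/2631)*(-1/1692101) - 2939062/((-1624*1205537)) = (224951/987941)*(-1/1692101) - 2939062/(-1957792088) = -224951/1671695954041 - 2939062*(-1/1957792088) = -224951/1671695954041 + 209933/139842292 = 350912689056261561/233773793740220101972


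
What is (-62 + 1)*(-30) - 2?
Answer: 1828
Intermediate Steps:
(-62 + 1)*(-30) - 2 = -61*(-30) - 2 = 1830 - 2 = 1828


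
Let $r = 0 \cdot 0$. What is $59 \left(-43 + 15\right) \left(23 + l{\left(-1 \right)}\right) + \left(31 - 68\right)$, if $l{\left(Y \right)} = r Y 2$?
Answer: $-38033$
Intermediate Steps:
$r = 0$
$l{\left(Y \right)} = 0$ ($l{\left(Y \right)} = 0 Y 2 = 0 \cdot 2 = 0$)
$59 \left(-43 + 15\right) \left(23 + l{\left(-1 \right)}\right) + \left(31 - 68\right) = 59 \left(-43 + 15\right) \left(23 + 0\right) + \left(31 - 68\right) = 59 \left(\left(-28\right) 23\right) - 37 = 59 \left(-644\right) - 37 = -37996 - 37 = -38033$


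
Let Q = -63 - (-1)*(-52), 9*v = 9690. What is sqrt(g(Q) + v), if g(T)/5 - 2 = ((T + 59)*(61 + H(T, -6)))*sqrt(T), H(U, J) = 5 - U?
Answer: 2*sqrt(2445 - 114030*I*sqrt(115))/3 ≈ 521.81 - 520.77*I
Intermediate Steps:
v = 3230/3 (v = (1/9)*9690 = 3230/3 ≈ 1076.7)
Q = -115 (Q = -63 - 1*52 = -63 - 52 = -115)
g(T) = 10 + 5*sqrt(T)*(59 + T)*(66 - T) (g(T) = 10 + 5*(((T + 59)*(61 + (5 - T)))*sqrt(T)) = 10 + 5*(((59 + T)*(66 - T))*sqrt(T)) = 10 + 5*(sqrt(T)*(59 + T)*(66 - T)) = 10 + 5*sqrt(T)*(59 + T)*(66 - T))
sqrt(g(Q) + v) = sqrt((10 - 66125*I*sqrt(115) + 35*(-115)**(3/2) + 19470*sqrt(-115)) + 3230/3) = sqrt((10 - 66125*I*sqrt(115) + 35*(-115*I*sqrt(115)) + 19470*(I*sqrt(115))) + 3230/3) = sqrt((10 - 66125*I*sqrt(115) - 4025*I*sqrt(115) + 19470*I*sqrt(115)) + 3230/3) = sqrt((10 - 50680*I*sqrt(115)) + 3230/3) = sqrt(3260/3 - 50680*I*sqrt(115))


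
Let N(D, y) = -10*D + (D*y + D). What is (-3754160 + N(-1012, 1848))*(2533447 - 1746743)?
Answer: -4417522328512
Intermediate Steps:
N(D, y) = -9*D + D*y (N(D, y) = -10*D + (D + D*y) = -9*D + D*y)
(-3754160 + N(-1012, 1848))*(2533447 - 1746743) = (-3754160 - 1012*(-9 + 1848))*(2533447 - 1746743) = (-3754160 - 1012*1839)*786704 = (-3754160 - 1861068)*786704 = -5615228*786704 = -4417522328512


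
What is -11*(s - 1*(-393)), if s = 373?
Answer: -8426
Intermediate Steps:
-11*(s - 1*(-393)) = -11*(373 - 1*(-393)) = -11*(373 + 393) = -11*766 = -8426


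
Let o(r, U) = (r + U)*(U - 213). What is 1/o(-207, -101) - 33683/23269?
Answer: -3257527027/2250391528 ≈ -1.4475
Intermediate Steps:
o(r, U) = (-213 + U)*(U + r) (o(r, U) = (U + r)*(-213 + U) = (-213 + U)*(U + r))
1/o(-207, -101) - 33683/23269 = 1/((-101)² - 213*(-101) - 213*(-207) - 101*(-207)) - 33683/23269 = 1/(10201 + 21513 + 44091 + 20907) - 33683/23269 = 1/96712 - 1*33683/23269 = 1/96712 - 33683/23269 = -3257527027/2250391528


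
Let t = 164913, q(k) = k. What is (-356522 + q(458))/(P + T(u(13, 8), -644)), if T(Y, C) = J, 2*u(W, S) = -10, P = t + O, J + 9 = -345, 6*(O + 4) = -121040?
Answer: -1068192/433145 ≈ -2.4661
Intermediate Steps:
O = -60532/3 (O = -4 + (⅙)*(-121040) = -4 - 60520/3 = -60532/3 ≈ -20177.)
J = -354 (J = -9 - 345 = -354)
P = 434207/3 (P = 164913 - 60532/3 = 434207/3 ≈ 1.4474e+5)
u(W, S) = -5 (u(W, S) = (½)*(-10) = -5)
T(Y, C) = -354
(-356522 + q(458))/(P + T(u(13, 8), -644)) = (-356522 + 458)/(434207/3 - 354) = -356064/433145/3 = -356064*3/433145 = -1068192/433145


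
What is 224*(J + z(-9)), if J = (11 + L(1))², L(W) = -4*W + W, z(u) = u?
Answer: 12320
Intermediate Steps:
L(W) = -3*W
J = 64 (J = (11 - 3*1)² = (11 - 3)² = 8² = 64)
224*(J + z(-9)) = 224*(64 - 9) = 224*55 = 12320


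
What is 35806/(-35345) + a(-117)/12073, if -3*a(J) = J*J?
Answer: -593565073/426720185 ≈ -1.3910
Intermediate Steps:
a(J) = -J**2/3 (a(J) = -J*J/3 = -J**2/3)
35806/(-35345) + a(-117)/12073 = 35806/(-35345) - 1/3*(-117)**2/12073 = 35806*(-1/35345) - 1/3*13689*(1/12073) = -35806/35345 - 4563*1/12073 = -35806/35345 - 4563/12073 = -593565073/426720185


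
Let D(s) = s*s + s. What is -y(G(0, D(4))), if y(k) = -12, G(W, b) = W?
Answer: 12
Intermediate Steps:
D(s) = s + s² (D(s) = s² + s = s + s²)
-y(G(0, D(4))) = -1*(-12) = 12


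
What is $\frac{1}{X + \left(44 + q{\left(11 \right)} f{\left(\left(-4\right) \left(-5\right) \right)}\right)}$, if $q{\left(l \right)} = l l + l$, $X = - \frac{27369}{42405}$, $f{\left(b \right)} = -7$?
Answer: $- \frac{14135}{12447923} \approx -0.0011355$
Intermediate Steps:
$X = - \frac{9123}{14135}$ ($X = \left(-27369\right) \frac{1}{42405} = - \frac{9123}{14135} \approx -0.64542$)
$q{\left(l \right)} = l + l^{2}$ ($q{\left(l \right)} = l^{2} + l = l + l^{2}$)
$\frac{1}{X + \left(44 + q{\left(11 \right)} f{\left(\left(-4\right) \left(-5\right) \right)}\right)} = \frac{1}{- \frac{9123}{14135} + \left(44 + 11 \left(1 + 11\right) \left(-7\right)\right)} = \frac{1}{- \frac{9123}{14135} + \left(44 + 11 \cdot 12 \left(-7\right)\right)} = \frac{1}{- \frac{9123}{14135} + \left(44 + 132 \left(-7\right)\right)} = \frac{1}{- \frac{9123}{14135} + \left(44 - 924\right)} = \frac{1}{- \frac{9123}{14135} - 880} = \frac{1}{- \frac{12447923}{14135}} = - \frac{14135}{12447923}$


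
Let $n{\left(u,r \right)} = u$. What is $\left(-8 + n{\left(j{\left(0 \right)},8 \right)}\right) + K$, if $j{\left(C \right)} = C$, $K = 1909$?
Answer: $1901$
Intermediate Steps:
$\left(-8 + n{\left(j{\left(0 \right)},8 \right)}\right) + K = \left(-8 + 0\right) + 1909 = -8 + 1909 = 1901$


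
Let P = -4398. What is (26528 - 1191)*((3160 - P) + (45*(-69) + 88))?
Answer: 115055317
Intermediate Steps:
(26528 - 1191)*((3160 - P) + (45*(-69) + 88)) = (26528 - 1191)*((3160 - 1*(-4398)) + (45*(-69) + 88)) = 25337*((3160 + 4398) + (-3105 + 88)) = 25337*(7558 - 3017) = 25337*4541 = 115055317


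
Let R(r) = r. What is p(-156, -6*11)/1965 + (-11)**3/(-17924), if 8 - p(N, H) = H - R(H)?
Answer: 2758807/35220660 ≈ 0.078329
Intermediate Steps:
p(N, H) = 8 (p(N, H) = 8 - (H - H) = 8 - 1*0 = 8 + 0 = 8)
p(-156, -6*11)/1965 + (-11)**3/(-17924) = 8/1965 + (-11)**3/(-17924) = 8*(1/1965) - 1331*(-1/17924) = 8/1965 + 1331/17924 = 2758807/35220660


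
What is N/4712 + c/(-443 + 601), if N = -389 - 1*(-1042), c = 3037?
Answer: 7206759/372248 ≈ 19.360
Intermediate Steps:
N = 653 (N = -389 + 1042 = 653)
N/4712 + c/(-443 + 601) = 653/4712 + 3037/(-443 + 601) = 653*(1/4712) + 3037/158 = 653/4712 + 3037*(1/158) = 653/4712 + 3037/158 = 7206759/372248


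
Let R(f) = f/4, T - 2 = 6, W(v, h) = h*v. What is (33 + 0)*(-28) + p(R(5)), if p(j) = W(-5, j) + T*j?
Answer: -3681/4 ≈ -920.25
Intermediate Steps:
T = 8 (T = 2 + 6 = 8)
R(f) = f/4 (R(f) = f*(¼) = f/4)
p(j) = 3*j (p(j) = j*(-5) + 8*j = -5*j + 8*j = 3*j)
(33 + 0)*(-28) + p(R(5)) = (33 + 0)*(-28) + 3*((¼)*5) = 33*(-28) + 3*(5/4) = -924 + 15/4 = -3681/4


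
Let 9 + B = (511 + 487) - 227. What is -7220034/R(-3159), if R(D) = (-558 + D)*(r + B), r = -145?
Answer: 802226/254821 ≈ 3.1482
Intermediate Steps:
B = 762 (B = -9 + ((511 + 487) - 227) = -9 + (998 - 227) = -9 + 771 = 762)
R(D) = -344286 + 617*D (R(D) = (-558 + D)*(-145 + 762) = (-558 + D)*617 = -344286 + 617*D)
-7220034/R(-3159) = -7220034/(-344286 + 617*(-3159)) = -7220034/(-344286 - 1949103) = -7220034/(-2293389) = -7220034*(-1/2293389) = 802226/254821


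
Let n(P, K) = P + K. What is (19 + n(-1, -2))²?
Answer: 256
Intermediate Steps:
n(P, K) = K + P
(19 + n(-1, -2))² = (19 + (-2 - 1))² = (19 - 3)² = 16² = 256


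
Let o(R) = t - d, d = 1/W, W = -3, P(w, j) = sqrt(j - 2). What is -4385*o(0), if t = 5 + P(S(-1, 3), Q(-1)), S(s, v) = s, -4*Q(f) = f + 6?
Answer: -70160/3 - 4385*I*sqrt(13)/2 ≈ -23387.0 - 7905.2*I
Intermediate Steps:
Q(f) = -3/2 - f/4 (Q(f) = -(f + 6)/4 = -(6 + f)/4 = -3/2 - f/4)
P(w, j) = sqrt(-2 + j)
t = 5 + I*sqrt(13)/2 (t = 5 + sqrt(-2 + (-3/2 - 1/4*(-1))) = 5 + sqrt(-2 + (-3/2 + 1/4)) = 5 + sqrt(-2 - 5/4) = 5 + sqrt(-13/4) = 5 + I*sqrt(13)/2 ≈ 5.0 + 1.8028*I)
d = -1/3 (d = 1/(-3) = -1/3 ≈ -0.33333)
o(R) = 16/3 + I*sqrt(13)/2 (o(R) = (5 + I*sqrt(13)/2) - 1*(-1/3) = (5 + I*sqrt(13)/2) + 1/3 = 16/3 + I*sqrt(13)/2)
-4385*o(0) = -4385*(16/3 + I*sqrt(13)/2) = -70160/3 - 4385*I*sqrt(13)/2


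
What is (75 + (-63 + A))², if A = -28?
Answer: 256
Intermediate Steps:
(75 + (-63 + A))² = (75 + (-63 - 28))² = (75 - 91)² = (-16)² = 256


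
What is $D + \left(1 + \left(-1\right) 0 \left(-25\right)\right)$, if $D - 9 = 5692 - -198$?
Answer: $5900$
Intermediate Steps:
$D = 5899$ ($D = 9 + \left(5692 - -198\right) = 9 + \left(5692 + 198\right) = 9 + 5890 = 5899$)
$D + \left(1 + \left(-1\right) 0 \left(-25\right)\right) = 5899 + \left(1 + \left(-1\right) 0 \left(-25\right)\right) = 5899 + \left(1 + 0 \left(-25\right)\right) = 5899 + \left(1 + 0\right) = 5899 + 1 = 5900$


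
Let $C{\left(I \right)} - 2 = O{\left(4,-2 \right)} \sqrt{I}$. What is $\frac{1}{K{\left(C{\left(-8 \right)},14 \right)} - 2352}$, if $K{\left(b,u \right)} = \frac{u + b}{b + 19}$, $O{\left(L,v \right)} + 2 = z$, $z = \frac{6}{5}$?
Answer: $- \frac{819479}{1926788004} + \frac{25 i \sqrt{2}}{7707152016} \approx -0.00042531 + 4.5873 \cdot 10^{-9} i$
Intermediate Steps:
$z = \frac{6}{5}$ ($z = 6 \cdot \frac{1}{5} = \frac{6}{5} \approx 1.2$)
$O{\left(L,v \right)} = - \frac{4}{5}$ ($O{\left(L,v \right)} = -2 + \frac{6}{5} = - \frac{4}{5}$)
$C{\left(I \right)} = 2 - \frac{4 \sqrt{I}}{5}$
$K{\left(b,u \right)} = \frac{b + u}{19 + b}$
$\frac{1}{K{\left(C{\left(-8 \right)},14 \right)} - 2352} = \frac{1}{\frac{\left(2 - \frac{4 \sqrt{-8}}{5}\right) + 14}{19 + \left(2 - \frac{4 \sqrt{-8}}{5}\right)} - 2352} = \frac{1}{\frac{\left(2 - \frac{4 \cdot 2 i \sqrt{2}}{5}\right) + 14}{19 + \left(2 - \frac{4 \cdot 2 i \sqrt{2}}{5}\right)} - 2352} = \frac{1}{\frac{\left(2 - \frac{8 i \sqrt{2}}{5}\right) + 14}{19 + \left(2 - \frac{8 i \sqrt{2}}{5}\right)} - 2352} = \frac{1}{\frac{16 - \frac{8 i \sqrt{2}}{5}}{21 - \frac{8 i \sqrt{2}}{5}} - 2352} = \frac{1}{-2352 + \frac{16 - \frac{8 i \sqrt{2}}{5}}{21 - \frac{8 i \sqrt{2}}{5}}}$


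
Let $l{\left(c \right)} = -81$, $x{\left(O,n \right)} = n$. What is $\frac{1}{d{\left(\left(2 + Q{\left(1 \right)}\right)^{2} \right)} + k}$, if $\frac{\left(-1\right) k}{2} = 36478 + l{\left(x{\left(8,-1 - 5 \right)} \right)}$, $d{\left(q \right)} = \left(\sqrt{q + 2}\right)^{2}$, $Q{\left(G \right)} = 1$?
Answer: $- \frac{1}{72783} \approx -1.3739 \cdot 10^{-5}$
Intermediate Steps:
$d{\left(q \right)} = 2 + q$ ($d{\left(q \right)} = \left(\sqrt{2 + q}\right)^{2} = 2 + q$)
$k = -72794$ ($k = - 2 \left(36478 - 81\right) = \left(-2\right) 36397 = -72794$)
$\frac{1}{d{\left(\left(2 + Q{\left(1 \right)}\right)^{2} \right)} + k} = \frac{1}{\left(2 + \left(2 + 1\right)^{2}\right) - 72794} = \frac{1}{\left(2 + 3^{2}\right) - 72794} = \frac{1}{\left(2 + 9\right) - 72794} = \frac{1}{11 - 72794} = \frac{1}{-72783} = - \frac{1}{72783}$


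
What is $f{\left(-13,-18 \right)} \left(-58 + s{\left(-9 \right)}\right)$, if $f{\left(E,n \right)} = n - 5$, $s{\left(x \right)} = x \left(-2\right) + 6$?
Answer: $782$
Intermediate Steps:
$s{\left(x \right)} = 6 - 2 x$ ($s{\left(x \right)} = - 2 x + 6 = 6 - 2 x$)
$f{\left(E,n \right)} = -5 + n$ ($f{\left(E,n \right)} = n - 5 = -5 + n$)
$f{\left(-13,-18 \right)} \left(-58 + s{\left(-9 \right)}\right) = \left(-5 - 18\right) \left(-58 + \left(6 - -18\right)\right) = - 23 \left(-58 + \left(6 + 18\right)\right) = - 23 \left(-58 + 24\right) = \left(-23\right) \left(-34\right) = 782$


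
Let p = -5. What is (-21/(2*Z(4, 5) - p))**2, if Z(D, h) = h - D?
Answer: 9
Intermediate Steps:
(-21/(2*Z(4, 5) - p))**2 = (-21/(2*(5 - 1*4) - 1*(-5)))**2 = (-21/(2*(5 - 4) + 5))**2 = (-21/(2*1 + 5))**2 = (-21/(2 + 5))**2 = (-21/7)**2 = (-21*1/7)**2 = (-3)**2 = 9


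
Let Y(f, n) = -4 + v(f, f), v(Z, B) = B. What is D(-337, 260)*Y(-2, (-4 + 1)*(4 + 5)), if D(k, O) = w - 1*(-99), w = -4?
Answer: -570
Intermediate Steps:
D(k, O) = 95 (D(k, O) = -4 - 1*(-99) = -4 + 99 = 95)
Y(f, n) = -4 + f
D(-337, 260)*Y(-2, (-4 + 1)*(4 + 5)) = 95*(-4 - 2) = 95*(-6) = -570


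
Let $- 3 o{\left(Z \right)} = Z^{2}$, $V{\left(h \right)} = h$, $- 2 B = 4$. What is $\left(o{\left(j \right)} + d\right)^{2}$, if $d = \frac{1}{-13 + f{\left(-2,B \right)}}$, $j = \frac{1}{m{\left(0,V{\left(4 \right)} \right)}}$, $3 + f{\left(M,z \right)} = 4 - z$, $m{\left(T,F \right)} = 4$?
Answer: $\frac{841}{57600} \approx 0.014601$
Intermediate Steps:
$B = -2$ ($B = \left(- \frac{1}{2}\right) 4 = -2$)
$f{\left(M,z \right)} = 1 - z$ ($f{\left(M,z \right)} = -3 - \left(-4 + z\right) = 1 - z$)
$j = \frac{1}{4} \approx 0.25$
$d = - \frac{1}{10}$ ($d = \frac{1}{-13 + \left(1 - -2\right)} = \frac{1}{-13 + \left(1 + 2\right)} = \frac{1}{-13 + 3} = \frac{1}{-10} = - \frac{1}{10} \approx -0.1$)
$o{\left(Z \right)} = - \frac{Z^{2}}{3}$
$\left(o{\left(j \right)} + d\right)^{2} = \left(- \frac{1}{3 \cdot 16} - \frac{1}{10}\right)^{2} = \left(\left(- \frac{1}{3}\right) \frac{1}{16} - \frac{1}{10}\right)^{2} = \left(- \frac{1}{48} - \frac{1}{10}\right)^{2} = \left(- \frac{29}{240}\right)^{2} = \frac{841}{57600}$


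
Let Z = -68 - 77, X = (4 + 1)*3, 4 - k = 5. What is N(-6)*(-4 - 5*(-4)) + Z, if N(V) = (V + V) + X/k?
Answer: -577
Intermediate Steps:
k = -1 (k = 4 - 1*5 = 4 - 5 = -1)
X = 15 (X = 5*3 = 15)
Z = -145
N(V) = -15 + 2*V (N(V) = (V + V) + 15/(-1) = 2*V + 15*(-1) = 2*V - 15 = -15 + 2*V)
N(-6)*(-4 - 5*(-4)) + Z = (-15 + 2*(-6))*(-4 - 5*(-4)) - 145 = (-15 - 12)*(-4 + 20) - 145 = -27*16 - 145 = -432 - 145 = -577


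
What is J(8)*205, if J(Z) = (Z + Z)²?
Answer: 52480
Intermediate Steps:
J(Z) = 4*Z² (J(Z) = (2*Z)² = 4*Z²)
J(8)*205 = (4*8²)*205 = (4*64)*205 = 256*205 = 52480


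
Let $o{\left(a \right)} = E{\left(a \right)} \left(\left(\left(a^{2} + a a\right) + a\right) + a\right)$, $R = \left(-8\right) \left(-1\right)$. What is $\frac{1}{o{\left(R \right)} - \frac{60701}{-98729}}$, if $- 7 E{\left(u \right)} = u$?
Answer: $- \frac{691103}{113310901} \approx -0.0060992$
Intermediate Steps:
$R = 8$
$E{\left(u \right)} = - \frac{u}{7}$
$o{\left(a \right)} = - \frac{a \left(2 a + 2 a^{2}\right)}{7}$ ($o{\left(a \right)} = - \frac{a}{7} \left(\left(\left(a^{2} + a a\right) + a\right) + a\right) = - \frac{a}{7} \left(\left(\left(a^{2} + a^{2}\right) + a\right) + a\right) = - \frac{a}{7} \left(\left(2 a^{2} + a\right) + a\right) = - \frac{a}{7} \left(\left(a + 2 a^{2}\right) + a\right) = - \frac{a}{7} \left(2 a + 2 a^{2}\right) = - \frac{a \left(2 a + 2 a^{2}\right)}{7}$)
$\frac{1}{o{\left(R \right)} - \frac{60701}{-98729}} = \frac{1}{\frac{2 \cdot 8^{2} \left(-1 - 8\right)}{7} - \frac{60701}{-98729}} = \frac{1}{\frac{2}{7} \cdot 64 \left(-1 - 8\right) - - \frac{60701}{98729}} = \frac{1}{\frac{2}{7} \cdot 64 \left(-9\right) + \frac{60701}{98729}} = \frac{1}{- \frac{1152}{7} + \frac{60701}{98729}} = \frac{1}{- \frac{113310901}{691103}} = - \frac{691103}{113310901}$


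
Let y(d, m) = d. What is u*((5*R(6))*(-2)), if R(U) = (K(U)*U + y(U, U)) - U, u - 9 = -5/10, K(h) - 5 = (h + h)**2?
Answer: -75990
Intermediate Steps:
K(h) = 5 + 4*h**2 (K(h) = 5 + (h + h)**2 = 5 + (2*h)**2 = 5 + 4*h**2)
u = 17/2 (u = 9 - 5/10 = 9 - 5*1/10 = 9 - 1/2 = 17/2 ≈ 8.5000)
R(U) = U*(5 + 4*U**2) (R(U) = ((5 + 4*U**2)*U + U) - U = (U*(5 + 4*U**2) + U) - U = (U + U*(5 + 4*U**2)) - U = U*(5 + 4*U**2))
u*((5*R(6))*(-2)) = 17*((5*(6*(5 + 4*6**2)))*(-2))/2 = 17*((5*(6*(5 + 4*36)))*(-2))/2 = 17*((5*(6*(5 + 144)))*(-2))/2 = 17*((5*(6*149))*(-2))/2 = 17*((5*894)*(-2))/2 = 17*(4470*(-2))/2 = (17/2)*(-8940) = -75990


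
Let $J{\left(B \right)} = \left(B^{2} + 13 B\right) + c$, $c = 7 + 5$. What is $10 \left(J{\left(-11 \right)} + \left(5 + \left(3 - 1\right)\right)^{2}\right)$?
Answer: $390$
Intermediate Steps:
$c = 12$
$J{\left(B \right)} = 12 + B^{2} + 13 B$ ($J{\left(B \right)} = \left(B^{2} + 13 B\right) + 12 = 12 + B^{2} + 13 B$)
$10 \left(J{\left(-11 \right)} + \left(5 + \left(3 - 1\right)\right)^{2}\right) = 10 \left(\left(12 + \left(-11\right)^{2} + 13 \left(-11\right)\right) + \left(5 + \left(3 - 1\right)\right)^{2}\right) = 10 \left(\left(12 + 121 - 143\right) + \left(5 + \left(3 - 1\right)\right)^{2}\right) = 10 \left(-10 + \left(5 + 2\right)^{2}\right) = 10 \left(-10 + 7^{2}\right) = 10 \left(-10 + 49\right) = 10 \cdot 39 = 390$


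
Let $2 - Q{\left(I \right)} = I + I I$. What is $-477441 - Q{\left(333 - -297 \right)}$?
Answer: $-79913$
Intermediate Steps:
$Q{\left(I \right)} = 2 - I - I^{2}$ ($Q{\left(I \right)} = 2 - \left(I + I I\right) = 2 - \left(I + I^{2}\right) = 2 - I - I^{2}$)
$-477441 - Q{\left(333 - -297 \right)} = -477441 - \left(2 - \left(333 - -297\right) - \left(333 - -297\right)^{2}\right) = -477441 - \left(2 - \left(333 + 297\right) - \left(333 + 297\right)^{2}\right) = -477441 - \left(2 - 630 - 630^{2}\right) = -477441 - \left(2 - 630 - 396900\right) = -477441 - -397528 = -477441 + 397528 = -79913$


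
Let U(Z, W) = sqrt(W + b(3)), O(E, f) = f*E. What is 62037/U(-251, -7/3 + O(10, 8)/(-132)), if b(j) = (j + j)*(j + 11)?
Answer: 62037*sqrt(3531)/535 ≈ 6890.4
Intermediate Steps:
O(E, f) = E*f
b(j) = 2*j*(11 + j) (b(j) = (2*j)*(11 + j) = 2*j*(11 + j))
U(Z, W) = sqrt(84 + W) (U(Z, W) = sqrt(W + 2*3*(11 + 3)) = sqrt(W + 2*3*14) = sqrt(W + 84) = sqrt(84 + W))
62037/U(-251, -7/3 + O(10, 8)/(-132)) = 62037/(sqrt(84 + (-7/3 + (10*8)/(-132)))) = 62037/(sqrt(84 + (-7*1/3 + 80*(-1/132)))) = 62037/(sqrt(84 + (-7/3 - 20/33))) = 62037/(sqrt(84 - 97/33)) = 62037/(sqrt(2675/33)) = 62037/((5*sqrt(3531)/33)) = 62037*(sqrt(3531)/535) = 62037*sqrt(3531)/535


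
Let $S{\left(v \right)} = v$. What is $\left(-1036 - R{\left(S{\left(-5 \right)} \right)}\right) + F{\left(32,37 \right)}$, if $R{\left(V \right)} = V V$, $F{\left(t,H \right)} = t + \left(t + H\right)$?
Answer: $-960$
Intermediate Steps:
$F{\left(t,H \right)} = H + 2 t$ ($F{\left(t,H \right)} = t + \left(H + t\right) = H + 2 t$)
$R{\left(V \right)} = V^{2}$
$\left(-1036 - R{\left(S{\left(-5 \right)} \right)}\right) + F{\left(32,37 \right)} = \left(-1036 - \left(-5\right)^{2}\right) + \left(37 + 2 \cdot 32\right) = \left(-1036 - 25\right) + \left(37 + 64\right) = \left(-1036 - 25\right) + 101 = -1061 + 101 = -960$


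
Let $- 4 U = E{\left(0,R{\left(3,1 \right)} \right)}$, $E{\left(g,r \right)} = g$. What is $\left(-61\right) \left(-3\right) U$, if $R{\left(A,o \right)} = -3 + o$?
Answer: $0$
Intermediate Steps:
$U = 0$ ($U = \left(- \frac{1}{4}\right) 0 = 0$)
$\left(-61\right) \left(-3\right) U = \left(-61\right) \left(-3\right) 0 = 183 \cdot 0 = 0$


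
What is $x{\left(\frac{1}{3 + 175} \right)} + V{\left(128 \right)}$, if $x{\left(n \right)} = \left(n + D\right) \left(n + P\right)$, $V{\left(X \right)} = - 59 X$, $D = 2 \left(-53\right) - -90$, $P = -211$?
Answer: $- \frac{132352789}{31684} \approx -4177.3$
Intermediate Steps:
$D = -16$ ($D = -106 + 90 = -16$)
$x{\left(n \right)} = \left(-211 + n\right) \left(-16 + n\right)$ ($x{\left(n \right)} = \left(n - 16\right) \left(n - 211\right) = \left(-16 + n\right) \left(-211 + n\right) = \left(-211 + n\right) \left(-16 + n\right)$)
$x{\left(\frac{1}{3 + 175} \right)} + V{\left(128 \right)} = \left(3376 + \left(\frac{1}{3 + 175}\right)^{2} - \frac{227}{3 + 175}\right) - 7552 = \left(3376 + \left(\frac{1}{178}\right)^{2} - \frac{227}{178}\right) - 7552 = \left(3376 + \frac{1}{31684} - \frac{227}{178}\right) - 7552 = \frac{106924779}{31684} - 7552 = - \frac{132352789}{31684}$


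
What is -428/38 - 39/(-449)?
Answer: -95345/8531 ≈ -11.176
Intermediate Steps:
-428/38 - 39/(-449) = -428*1/38 - 39*(-1/449) = -214/19 + 39/449 = -95345/8531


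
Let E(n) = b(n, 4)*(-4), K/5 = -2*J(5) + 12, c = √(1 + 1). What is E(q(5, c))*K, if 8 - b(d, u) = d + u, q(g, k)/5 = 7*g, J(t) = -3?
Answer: 61560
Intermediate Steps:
c = √2 ≈ 1.4142
q(g, k) = 35*g (q(g, k) = 5*(7*g) = 35*g)
b(d, u) = 8 - d - u (b(d, u) = 8 - (d + u) = 8 + (-d - u) = 8 - d - u)
K = 90 (K = 5*(-2*(-3) + 12) = 5*(6 + 12) = 5*18 = 90)
E(n) = -16 + 4*n (E(n) = (8 - n - 1*4)*(-4) = (8 - n - 4)*(-4) = (4 - n)*(-4) = -16 + 4*n)
E(q(5, c))*K = (-16 + 4*(35*5))*90 = (-16 + 4*175)*90 = (-16 + 700)*90 = 684*90 = 61560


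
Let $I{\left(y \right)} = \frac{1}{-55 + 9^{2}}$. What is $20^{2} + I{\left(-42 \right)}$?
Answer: $\frac{10401}{26} \approx 400.04$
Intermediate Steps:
$I{\left(y \right)} = \frac{1}{26}$ ($I{\left(y \right)} = \frac{1}{-55 + 81} = \frac{1}{26}$)
$20^{2} + I{\left(-42 \right)} = 20^{2} + \frac{1}{26} = 400 + \frac{1}{26} = \frac{10401}{26}$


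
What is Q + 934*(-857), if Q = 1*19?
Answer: -800419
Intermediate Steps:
Q = 19
Q + 934*(-857) = 19 + 934*(-857) = 19 - 800438 = -800419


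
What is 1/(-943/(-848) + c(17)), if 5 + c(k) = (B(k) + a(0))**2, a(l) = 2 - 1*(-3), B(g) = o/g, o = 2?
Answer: 245072/5465679 ≈ 0.044838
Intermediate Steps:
B(g) = 2/g
a(l) = 5 (a(l) = 2 + 3 = 5)
c(k) = -5 + (5 + 2/k)**2 (c(k) = -5 + (2/k + 5)**2 = -5 + (5 + 2/k)**2)
1/(-943/(-848) + c(17)) = 1/(-943/(-848) + (20 + 4/17**2 + 20/17)) = 1/(-943*(-1/848) + (20 + 4*(1/289) + 20*(1/17))) = 1/(943/848 + (20 + 4/289 + 20/17)) = 1/(943/848 + 6124/289) = 1/(5465679/245072) = 245072/5465679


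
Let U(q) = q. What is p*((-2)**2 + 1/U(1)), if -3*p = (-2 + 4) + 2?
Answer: -20/3 ≈ -6.6667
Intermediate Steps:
p = -4/3 (p = -((-2 + 4) + 2)/3 = -(2 + 2)/3 = -1/3*4 = -4/3 ≈ -1.3333)
p*((-2)**2 + 1/U(1)) = -4*((-2)**2 + 1/1)/3 = -4*(4 + 1)/3 = -4/3*5 = -20/3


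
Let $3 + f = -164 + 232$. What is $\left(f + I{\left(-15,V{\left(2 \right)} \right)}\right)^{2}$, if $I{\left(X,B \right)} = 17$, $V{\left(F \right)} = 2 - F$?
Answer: $6724$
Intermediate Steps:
$f = 65$ ($f = -3 + \left(-164 + 232\right) = -3 + 68 = 65$)
$\left(f + I{\left(-15,V{\left(2 \right)} \right)}\right)^{2} = \left(65 + 17\right)^{2} = 82^{2} = 6724$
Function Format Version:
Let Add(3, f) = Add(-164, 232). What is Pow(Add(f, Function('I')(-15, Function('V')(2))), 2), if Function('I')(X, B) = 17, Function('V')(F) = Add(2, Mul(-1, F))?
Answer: 6724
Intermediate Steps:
f = 65 (f = Add(-3, Add(-164, 232)) = Add(-3, 68) = 65)
Pow(Add(f, Function('I')(-15, Function('V')(2))), 2) = Pow(Add(65, 17), 2) = Pow(82, 2) = 6724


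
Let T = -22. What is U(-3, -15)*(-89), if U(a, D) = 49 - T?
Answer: -6319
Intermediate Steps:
U(a, D) = 71 (U(a, D) = 49 - 1*(-22) = 49 + 22 = 71)
U(-3, -15)*(-89) = 71*(-89) = -6319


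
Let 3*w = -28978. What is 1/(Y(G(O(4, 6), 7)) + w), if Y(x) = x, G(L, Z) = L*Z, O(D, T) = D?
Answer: -3/28894 ≈ -0.00010383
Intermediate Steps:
w = -28978/3 (w = (1/3)*(-28978) = -28978/3 ≈ -9659.3)
1/(Y(G(O(4, 6), 7)) + w) = 1/(4*7 - 28978/3) = 1/(28 - 28978/3) = 1/(-28894/3) = -3/28894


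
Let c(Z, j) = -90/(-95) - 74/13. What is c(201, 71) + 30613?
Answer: 7560239/247 ≈ 30608.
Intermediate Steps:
c(Z, j) = -1172/247 (c(Z, j) = -90*(-1/95) - 74*1/13 = 18/19 - 74/13 = -1172/247)
c(201, 71) + 30613 = -1172/247 + 30613 = 7560239/247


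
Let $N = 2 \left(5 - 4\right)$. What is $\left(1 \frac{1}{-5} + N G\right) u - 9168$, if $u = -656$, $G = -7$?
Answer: $\frac{736}{5} \approx 147.2$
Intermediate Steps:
$N = 2$ ($N = 2 \cdot 1 = 2$)
$\left(1 \frac{1}{-5} + N G\right) u - 9168 = \left(1 \frac{1}{-5} + 2 \left(-7\right)\right) \left(-656\right) - 9168 = \left(1 \left(- \frac{1}{5}\right) - 14\right) \left(-656\right) - 9168 = \left(- \frac{1}{5} - 14\right) \left(-656\right) - 9168 = \left(- \frac{71}{5}\right) \left(-656\right) - 9168 = \frac{46576}{5} - 9168 = \frac{736}{5}$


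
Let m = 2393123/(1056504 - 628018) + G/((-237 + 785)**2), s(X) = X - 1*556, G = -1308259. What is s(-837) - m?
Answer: -89701922483455/64338029872 ≈ -1394.2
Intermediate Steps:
s(X) = -556 + X (s(X) = X - 556 = -556 + X)
m = 79046871759/64338029872 (m = 2393123/(1056504 - 628018) - 1308259/(-237 + 785)**2 = 2393123/428486 - 1308259/(548**2) = 2393123*(1/428486) - 1308259/300304 = 2393123/428486 - 1308259*1/300304 = 2393123/428486 - 1308259/300304 = 79046871759/64338029872 ≈ 1.2286)
s(-837) - m = (-556 - 837) - 1*79046871759/64338029872 = -1393 - 79046871759/64338029872 = -89701922483455/64338029872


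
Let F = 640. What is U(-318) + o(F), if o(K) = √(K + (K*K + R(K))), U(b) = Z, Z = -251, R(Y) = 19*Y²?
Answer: -251 + 8*√128010 ≈ 2611.3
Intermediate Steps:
U(b) = -251
o(K) = √(K + 20*K²) (o(K) = √(K + (K*K + 19*K²)) = √(K + (K² + 19*K²)) = √(K + 20*K²))
U(-318) + o(F) = -251 + √(640*(1 + 20*640)) = -251 + √(640*(1 + 12800)) = -251 + √(640*12801) = -251 + √8192640 = -251 + 8*√128010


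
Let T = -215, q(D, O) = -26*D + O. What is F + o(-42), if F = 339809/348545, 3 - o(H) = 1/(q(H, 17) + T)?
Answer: 1238238391/311599230 ≈ 3.9738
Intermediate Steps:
q(D, O) = O - 26*D
o(H) = 3 - 1/(-198 - 26*H) (o(H) = 3 - 1/((17 - 26*H) - 215) = 3 - 1/(-198 - 26*H))
F = 339809/348545 (F = 339809*(1/348545) = 339809/348545 ≈ 0.97494)
F + o(-42) = 339809/348545 + (595 + 78*(-42))/(2*(99 + 13*(-42))) = 339809/348545 + (595 - 3276)/(2*(99 - 546)) = 339809/348545 + (1/2)*(-2681)/(-447) = 339809/348545 + (1/2)*(-1/447)*(-2681) = 339809/348545 + 2681/894 = 1238238391/311599230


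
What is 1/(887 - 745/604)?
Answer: 604/535003 ≈ 0.0011290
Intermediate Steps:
1/(887 - 745/604) = 1/(535003/604) = 604/535003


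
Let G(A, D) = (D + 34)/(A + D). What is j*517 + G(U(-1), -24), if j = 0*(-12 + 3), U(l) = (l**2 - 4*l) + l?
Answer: -1/2 ≈ -0.50000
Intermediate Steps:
U(l) = l**2 - 3*l
G(A, D) = (34 + D)/(A + D)
j = 0 (j = 0*(-9) = 0)
j*517 + G(U(-1), -24) = 0*517 + (34 - 24)/(-(-3 - 1) - 24) = 0 + 10/(-1*(-4) - 24) = 0 + 10/(4 - 24) = 0 + 10/(-20) = 0 - 1/20*10 = 0 - 1/2 = -1/2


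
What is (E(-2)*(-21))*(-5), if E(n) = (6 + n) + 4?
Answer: 840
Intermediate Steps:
E(n) = 10 + n
(E(-2)*(-21))*(-5) = ((10 - 2)*(-21))*(-5) = (8*(-21))*(-5) = -168*(-5) = 840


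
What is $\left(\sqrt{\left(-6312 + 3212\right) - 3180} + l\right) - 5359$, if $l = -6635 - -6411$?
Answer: $-5583 + 2 i \sqrt{1570} \approx -5583.0 + 79.246 i$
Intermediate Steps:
$l = -224$ ($l = -6635 + 6411 = -224$)
$\left(\sqrt{\left(-6312 + 3212\right) - 3180} + l\right) - 5359 = \left(\sqrt{\left(-6312 + 3212\right) - 3180} - 224\right) - 5359 = \left(\sqrt{-3100 - 3180} - 224\right) - 5359 = \left(\sqrt{-6280} - 224\right) - 5359 = \left(2 i \sqrt{1570} - 224\right) - 5359 = \left(-224 + 2 i \sqrt{1570}\right) - 5359 = -5583 + 2 i \sqrt{1570}$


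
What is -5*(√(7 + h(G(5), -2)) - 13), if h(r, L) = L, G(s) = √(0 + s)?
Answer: 65 - 5*√5 ≈ 53.820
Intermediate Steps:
G(s) = √s
-5*(√(7 + h(G(5), -2)) - 13) = -5*(√(7 - 2) - 13) = -5*(√5 - 13) = -5*(-13 + √5) = 65 - 5*√5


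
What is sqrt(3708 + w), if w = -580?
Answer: 2*sqrt(782) ≈ 55.929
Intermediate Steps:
sqrt(3708 + w) = sqrt(3708 - 580) = sqrt(3128) = 2*sqrt(782)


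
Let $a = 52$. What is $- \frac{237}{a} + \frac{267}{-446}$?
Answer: $- \frac{59793}{11596} \approx -5.1563$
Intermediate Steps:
$- \frac{237}{a} + \frac{267}{-446} = - \frac{237}{52} + \frac{267}{-446} = \left(-237\right) \frac{1}{52} + 267 \left(- \frac{1}{446}\right) = - \frac{237}{52} - \frac{267}{446} = - \frac{59793}{11596}$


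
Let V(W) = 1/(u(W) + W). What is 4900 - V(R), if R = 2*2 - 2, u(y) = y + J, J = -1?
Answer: 14699/3 ≈ 4899.7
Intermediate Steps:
u(y) = -1 + y (u(y) = y - 1 = -1 + y)
R = 2 (R = 4 - 2 = 2)
V(W) = 1/(-1 + 2*W) (V(W) = 1/((-1 + W) + W) = 1/(-1 + 2*W))
4900 - V(R) = 4900 - 1/(-1 + 2*2) = 4900 - 1/(-1 + 4) = 4900 - 1/3 = 4900 - 1*⅓ = 4900 - ⅓ = 14699/3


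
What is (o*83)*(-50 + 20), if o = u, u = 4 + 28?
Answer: -79680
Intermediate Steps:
u = 32
o = 32
(o*83)*(-50 + 20) = (32*83)*(-50 + 20) = 2656*(-30) = -79680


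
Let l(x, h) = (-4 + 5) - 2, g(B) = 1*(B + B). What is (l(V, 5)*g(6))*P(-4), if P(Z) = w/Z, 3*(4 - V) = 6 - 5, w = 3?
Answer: 9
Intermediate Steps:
g(B) = 2*B (g(B) = 1*(2*B) = 2*B)
V = 11/3 (V = 4 - (6 - 5)/3 = 4 - ⅓*1 = 4 - ⅓ = 11/3 ≈ 3.6667)
l(x, h) = -1 (l(x, h) = 1 - 2 = -1)
P(Z) = 3/Z
(l(V, 5)*g(6))*P(-4) = (-2*6)*(3/(-4)) = (-1*12)*(3*(-¼)) = -12*(-¾) = 9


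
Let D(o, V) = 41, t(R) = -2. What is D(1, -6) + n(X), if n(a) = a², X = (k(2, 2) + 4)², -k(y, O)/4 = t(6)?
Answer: 20777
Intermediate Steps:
k(y, O) = 8 (k(y, O) = -4*(-2) = 8)
X = 144 (X = (8 + 4)² = 12² = 144)
D(1, -6) + n(X) = 41 + 144² = 41 + 20736 = 20777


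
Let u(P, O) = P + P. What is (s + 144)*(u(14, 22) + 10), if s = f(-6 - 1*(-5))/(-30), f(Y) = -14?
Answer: 82346/15 ≈ 5489.7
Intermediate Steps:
u(P, O) = 2*P
s = 7/15 (s = -14/(-30) = -14*(-1/30) = 7/15 ≈ 0.46667)
(s + 144)*(u(14, 22) + 10) = (7/15 + 144)*(2*14 + 10) = 2167*(28 + 10)/15 = (2167/15)*38 = 82346/15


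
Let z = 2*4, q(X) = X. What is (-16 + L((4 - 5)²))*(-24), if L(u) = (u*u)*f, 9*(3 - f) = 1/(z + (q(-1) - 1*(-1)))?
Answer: 937/3 ≈ 312.33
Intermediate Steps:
z = 8
f = 215/72 (f = 3 - 1/(9*(8 + (-1 - 1*(-1)))) = 3 - 1/(9*(8 + (-1 + 1))) = 3 - 1/(9*(8 + 0)) = 3 - ⅑/8 = 3 - ⅑*⅛ = 3 - 1/72 = 215/72 ≈ 2.9861)
L(u) = 215*u²/72 (L(u) = (u*u)*(215/72) = u²*(215/72) = 215*u²/72)
(-16 + L((4 - 5)²))*(-24) = (-16 + 215*((4 - 5)²)²/72)*(-24) = (-16 + 215*((-1)²)²/72)*(-24) = (-16 + (215/72)*1²)*(-24) = (-16 + (215/72)*1)*(-24) = (-16 + 215/72)*(-24) = -937/72*(-24) = 937/3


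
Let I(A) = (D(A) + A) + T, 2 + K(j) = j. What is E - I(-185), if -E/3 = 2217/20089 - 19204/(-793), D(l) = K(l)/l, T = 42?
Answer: 203375680101/2947156745 ≈ 69.007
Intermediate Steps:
K(j) = -2 + j
D(l) = (-2 + l)/l
E = -1162641711/15930577 (E = -3*(2217/20089 - 19204/(-793)) = -3*(2217*(1/20089) - 19204*(-1/793)) = -3*(2217/20089 + 19204/793) = -3*387547237/15930577 = -1162641711/15930577 ≈ -72.982)
I(A) = 42 + A + (-2 + A)/A (I(A) = ((-2 + A)/A + A) + 42 = (A + (-2 + A)/A) + 42 = 42 + A + (-2 + A)/A)
E - I(-185) = -1162641711/15930577 - (43 - 185 - 2/(-185)) = -1162641711/15930577 - (43 - 185 - 2*(-1/185)) = -1162641711/15930577 - (43 - 185 + 2/185) = -1162641711/15930577 - 1*(-26268/185) = -1162641711/15930577 + 26268/185 = 203375680101/2947156745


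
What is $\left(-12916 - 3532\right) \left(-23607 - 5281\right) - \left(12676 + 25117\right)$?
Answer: $475112031$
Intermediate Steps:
$\left(-12916 - 3532\right) \left(-23607 - 5281\right) - \left(12676 + 25117\right) = \left(-16448\right) \left(-28888\right) - 37793 = 475149824 - 37793 = 475112031$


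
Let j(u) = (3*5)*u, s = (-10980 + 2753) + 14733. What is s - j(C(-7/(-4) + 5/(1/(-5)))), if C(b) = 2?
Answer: 6476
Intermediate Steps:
s = 6506 (s = -8227 + 14733 = 6506)
j(u) = 15*u
s - j(C(-7/(-4) + 5/(1/(-5)))) = 6506 - 15*2 = 6506 - 1*30 = 6506 - 30 = 6476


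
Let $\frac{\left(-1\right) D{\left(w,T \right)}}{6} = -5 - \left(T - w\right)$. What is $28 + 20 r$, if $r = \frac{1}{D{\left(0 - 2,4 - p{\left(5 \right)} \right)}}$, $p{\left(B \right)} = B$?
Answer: $\frac{257}{9} \approx 28.556$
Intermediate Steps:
$D{\left(w,T \right)} = 30 - 6 w + 6 T$ ($D{\left(w,T \right)} = - 6 \left(-5 - \left(T - w\right)\right) = - 6 \left(-5 + w - T\right) = 30 - 6 w + 6 T$)
$r = \frac{1}{36}$ ($r = \frac{1}{30 - 6 \left(0 - 2\right) + 6 \left(4 - 5\right)} = \frac{1}{30 - -12 + 6 \left(-1\right)} = \frac{1}{30 + 12 - 6} = \frac{1}{36} \approx 0.027778$)
$28 + 20 r = 28 + 20 \cdot \frac{1}{36} = 28 + \frac{5}{9} = \frac{257}{9}$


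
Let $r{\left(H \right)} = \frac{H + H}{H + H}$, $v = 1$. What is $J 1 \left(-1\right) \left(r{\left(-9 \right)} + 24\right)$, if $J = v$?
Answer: $-25$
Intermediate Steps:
$J = 1$
$r{\left(H \right)} = 1$ ($r{\left(H \right)} = \frac{2 H}{2 H} = 2 H \frac{1}{2 H} = 1$)
$J 1 \left(-1\right) \left(r{\left(-9 \right)} + 24\right) = 1 \cdot 1 \left(-1\right) \left(1 + 24\right) = 1 \left(-1\right) 25 = \left(-1\right) 25 = -25$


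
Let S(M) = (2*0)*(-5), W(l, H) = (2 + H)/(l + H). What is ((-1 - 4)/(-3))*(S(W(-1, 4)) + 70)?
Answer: 350/3 ≈ 116.67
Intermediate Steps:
W(l, H) = (2 + H)/(H + l)
S(M) = 0 (S(M) = 0*(-5) = 0)
((-1 - 4)/(-3))*(S(W(-1, 4)) + 70) = ((-1 - 4)/(-3))*(0 + 70) = -1/3*(-5)*70 = (5/3)*70 = 350/3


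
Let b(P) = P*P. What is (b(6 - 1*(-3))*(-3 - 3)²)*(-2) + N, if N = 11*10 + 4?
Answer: -5718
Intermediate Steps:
b(P) = P²
N = 114 (N = 110 + 4 = 114)
(b(6 - 1*(-3))*(-3 - 3)²)*(-2) + N = ((6 - 1*(-3))²*(-3 - 3)²)*(-2) + 114 = ((6 + 3)²*(-6)²)*(-2) + 114 = (9²*36)*(-2) + 114 = (81*36)*(-2) + 114 = 2916*(-2) + 114 = -5832 + 114 = -5718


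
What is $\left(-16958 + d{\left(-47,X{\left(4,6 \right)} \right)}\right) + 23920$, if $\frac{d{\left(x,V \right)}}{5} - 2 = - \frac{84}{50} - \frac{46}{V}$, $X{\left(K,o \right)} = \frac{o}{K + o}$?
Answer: $\frac{98704}{15} \approx 6580.3$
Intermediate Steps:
$d{\left(x,V \right)} = \frac{8}{5} - \frac{230}{V}$ ($d{\left(x,V \right)} = 10 + 5 \left(- \frac{84}{50} - \frac{46}{V}\right) = 10 + 5 \left(\left(-84\right) \frac{1}{50} - \frac{46}{V}\right) = 10 + 5 \left(- \frac{42}{25} - \frac{46}{V}\right) = 10 - \left(\frac{42}{5} + \frac{230}{V}\right) = \frac{8}{5} - \frac{230}{V}$)
$\left(-16958 + d{\left(-47,X{\left(4,6 \right)} \right)}\right) + 23920 = \left(-16958 + \left(\frac{8}{5} - \frac{230}{6 \frac{1}{4 + 6}}\right)\right) + 23920 = \left(-16958 + \left(\frac{8}{5} - \frac{230}{6 \cdot \frac{1}{10}}\right)\right) + 23920 = \left(-16958 + \left(\frac{8}{5} - \frac{230}{\frac{3}{5}}\right)\right) + 23920 = \left(-16958 + \left(\frac{8}{5} - \frac{1150}{3}\right)\right) + 23920 = \left(-16958 - \frac{5726}{15}\right) + 23920 = - \frac{260096}{15} + 23920 = \frac{98704}{15}$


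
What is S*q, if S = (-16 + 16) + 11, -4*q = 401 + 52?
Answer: -4983/4 ≈ -1245.8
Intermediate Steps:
q = -453/4 (q = -(401 + 52)/4 = -1/4*453 = -453/4 ≈ -113.25)
S = 11 (S = 0 + 11 = 11)
S*q = 11*(-453/4) = -4983/4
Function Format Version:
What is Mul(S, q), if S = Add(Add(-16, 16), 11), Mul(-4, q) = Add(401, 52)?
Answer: Rational(-4983, 4) ≈ -1245.8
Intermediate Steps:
q = Rational(-453, 4) (q = Mul(Rational(-1, 4), Add(401, 52)) = Mul(Rational(-1, 4), 453) = Rational(-453, 4) ≈ -113.25)
S = 11 (S = Add(0, 11) = 11)
Mul(S, q) = Mul(11, Rational(-453, 4)) = Rational(-4983, 4)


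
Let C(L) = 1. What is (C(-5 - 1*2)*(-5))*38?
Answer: -190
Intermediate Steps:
(C(-5 - 1*2)*(-5))*38 = (1*(-5))*38 = -5*38 = -190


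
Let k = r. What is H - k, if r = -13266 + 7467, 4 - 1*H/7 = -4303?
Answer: 35948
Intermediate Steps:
H = 30149 (H = 28 - 7*(-4303) = 28 + 30121 = 30149)
r = -5799
k = -5799
H - k = 30149 - 1*(-5799) = 30149 + 5799 = 35948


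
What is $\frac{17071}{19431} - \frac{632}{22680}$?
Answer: $\frac{5206804}{6120765} \approx 0.85068$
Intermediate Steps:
$\frac{17071}{19431} - \frac{632}{22680} = 17071 \cdot \frac{1}{19431} - \frac{79}{2835} = \frac{17071}{19431} - \frac{79}{2835} = \frac{5206804}{6120765}$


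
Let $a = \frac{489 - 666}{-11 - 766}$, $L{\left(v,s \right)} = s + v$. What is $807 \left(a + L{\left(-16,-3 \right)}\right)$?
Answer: $- \frac{3923634}{259} \approx -15149.0$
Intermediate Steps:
$a = \frac{59}{259}$ ($a = - \frac{177}{-777} = \left(-177\right) \left(- \frac{1}{777}\right) = \frac{59}{259} \approx 0.2278$)
$807 \left(a + L{\left(-16,-3 \right)}\right) = 807 \left(\frac{59}{259} - 19\right) = 807 \left(- \frac{4862}{259}\right) = - \frac{3923634}{259}$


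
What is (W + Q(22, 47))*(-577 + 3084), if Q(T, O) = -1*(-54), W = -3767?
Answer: -9308491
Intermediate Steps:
Q(T, O) = 54
(W + Q(22, 47))*(-577 + 3084) = (-3767 + 54)*(-577 + 3084) = -3713*2507 = -9308491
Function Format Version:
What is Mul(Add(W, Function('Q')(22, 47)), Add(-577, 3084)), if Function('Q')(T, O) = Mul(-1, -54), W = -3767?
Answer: -9308491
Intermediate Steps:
Function('Q')(T, O) = 54
Mul(Add(W, Function('Q')(22, 47)), Add(-577, 3084)) = Mul(Add(-3767, 54), Add(-577, 3084)) = Mul(-3713, 2507) = -9308491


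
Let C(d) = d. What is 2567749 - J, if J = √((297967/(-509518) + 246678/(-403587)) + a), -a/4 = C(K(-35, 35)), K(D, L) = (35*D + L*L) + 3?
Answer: 2567749 - 5*I*√2480011550779641755610/68544947022 ≈ 2.5677e+6 - 3.6326*I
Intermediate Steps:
K(D, L) = 3 + L² + 35*D (K(D, L) = (35*D + L²) + 3 = (L² + 35*D) + 3 = 3 + L² + 35*D)
a = -12 (a = -4*(3 + 35² + 35*(-35)) = -4*(3 + 1225 - 1225) = -4*3 = -12)
J = 5*I*√2480011550779641755610/68544947022 (J = √((297967/(-509518) + 246678/(-403587)) - 12) = √((297967*(-1/509518) + 246678*(-1/403587)) - 12) = √((-297967/509518 - 82226/134529) - 12) = √(-81980829611/68544947022 - 12) = √(-904520193875/68544947022) = 5*I*√2480011550779641755610/68544947022 ≈ 3.6326*I)
2567749 - J = 2567749 - 5*I*√2480011550779641755610/68544947022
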